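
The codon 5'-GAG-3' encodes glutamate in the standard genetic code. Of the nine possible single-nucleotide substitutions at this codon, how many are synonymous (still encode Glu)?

Position 1: none → 0 synonymous.
Position 2: none → 0 synonymous.
Position 3: GAA → 1 synonymous.
Total: 0 + 0 + 1 = 1.

1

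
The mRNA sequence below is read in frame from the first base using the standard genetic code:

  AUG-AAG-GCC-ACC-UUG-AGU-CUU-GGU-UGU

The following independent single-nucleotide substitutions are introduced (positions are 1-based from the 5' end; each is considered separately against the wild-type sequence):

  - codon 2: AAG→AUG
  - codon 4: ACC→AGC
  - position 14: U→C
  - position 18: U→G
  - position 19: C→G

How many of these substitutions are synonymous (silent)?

0

Codon 2: AAG (Lys) → AUG (Met) — missense.
Codon 4: ACC (Thr) → AGC (Ser) — missense.
Codon 5: UUG (Leu) → UCG (Ser) — missense.
Codon 6: AGU (Ser) → AGG (Arg) — missense.
Codon 7: CUU (Leu) → GUU (Val) — missense.
Synonymous: 0 of 5.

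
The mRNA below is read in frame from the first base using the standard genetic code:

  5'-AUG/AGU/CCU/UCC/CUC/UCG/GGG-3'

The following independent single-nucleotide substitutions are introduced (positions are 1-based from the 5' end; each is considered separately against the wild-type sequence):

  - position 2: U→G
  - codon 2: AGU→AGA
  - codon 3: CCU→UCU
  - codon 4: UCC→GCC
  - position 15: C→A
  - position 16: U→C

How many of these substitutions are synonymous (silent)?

Codon 1: AUG (Met) → AGG (Arg) — missense.
Codon 2: AGU (Ser) → AGA (Arg) — missense.
Codon 3: CCU (Pro) → UCU (Ser) — missense.
Codon 4: UCC (Ser) → GCC (Ala) — missense.
Codon 5: CUC (Leu) → CUA (Leu) — synonymous.
Codon 6: UCG (Ser) → CCG (Pro) — missense.
Synonymous: 1 of 6.

1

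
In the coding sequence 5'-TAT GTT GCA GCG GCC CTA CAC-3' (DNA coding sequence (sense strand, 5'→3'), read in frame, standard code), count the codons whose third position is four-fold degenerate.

Codon 1 TAT (Tyr): third position 2-fold.
Codon 2 GTT (Val): third position 4-fold.
Codon 3 GCA (Ala): third position 4-fold.
Codon 4 GCG (Ala): third position 4-fold.
Codon 5 GCC (Ala): third position 4-fold.
Codon 6 CTA (Leu): third position 4-fold.
Codon 7 CAC (His): third position 2-fold.
Four-fold degenerate third positions: 5.

5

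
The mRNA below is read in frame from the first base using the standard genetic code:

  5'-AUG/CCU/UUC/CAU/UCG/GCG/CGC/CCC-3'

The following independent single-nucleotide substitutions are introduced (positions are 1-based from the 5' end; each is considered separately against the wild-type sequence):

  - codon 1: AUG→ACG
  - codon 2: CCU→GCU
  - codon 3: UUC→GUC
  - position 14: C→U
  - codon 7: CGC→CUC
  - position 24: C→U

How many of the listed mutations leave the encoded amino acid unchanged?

Codon 1: AUG (Met) → ACG (Thr) — missense.
Codon 2: CCU (Pro) → GCU (Ala) — missense.
Codon 3: UUC (Phe) → GUC (Val) — missense.
Codon 5: UCG (Ser) → UUG (Leu) — missense.
Codon 7: CGC (Arg) → CUC (Leu) — missense.
Codon 8: CCC (Pro) → CCU (Pro) — synonymous.
Synonymous: 1 of 6.

1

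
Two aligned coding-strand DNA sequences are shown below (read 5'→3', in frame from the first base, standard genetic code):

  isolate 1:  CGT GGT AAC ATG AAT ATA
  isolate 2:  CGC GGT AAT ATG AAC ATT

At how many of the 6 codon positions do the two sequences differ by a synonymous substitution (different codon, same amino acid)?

Codon 1: CGT Arg / CGC Arg — synonymous.
Codon 2: GGT Gly / GGT Gly — identical.
Codon 3: AAC Asn / AAT Asn — synonymous.
Codon 4: ATG Met / ATG Met — identical.
Codon 5: AAT Asn / AAC Asn — synonymous.
Codon 6: ATA Ile / ATT Ile — synonymous.
Synonymous differences: 4.

4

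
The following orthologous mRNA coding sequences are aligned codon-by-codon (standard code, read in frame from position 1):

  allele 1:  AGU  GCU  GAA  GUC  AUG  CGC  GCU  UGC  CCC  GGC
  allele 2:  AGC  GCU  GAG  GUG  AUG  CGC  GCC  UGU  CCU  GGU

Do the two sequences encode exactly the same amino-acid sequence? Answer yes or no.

Codon 1: AGU Ser / AGC Ser — synonymous.
Codon 2: GCU Ala / GCU Ala — identical.
Codon 3: GAA Glu / GAG Glu — synonymous.
Codon 4: GUC Val / GUG Val — synonymous.
Codon 5: AUG Met / AUG Met — identical.
Codon 6: CGC Arg / CGC Arg — identical.
Codon 7: GCU Ala / GCC Ala — synonymous.
Codon 8: UGC Cys / UGU Cys — synonymous.
Codon 9: CCC Pro / CCU Pro — synonymous.
Codon 10: GGC Gly / GGU Gly — synonymous.
Nonsynonymous differences: 0 → same protein.

yes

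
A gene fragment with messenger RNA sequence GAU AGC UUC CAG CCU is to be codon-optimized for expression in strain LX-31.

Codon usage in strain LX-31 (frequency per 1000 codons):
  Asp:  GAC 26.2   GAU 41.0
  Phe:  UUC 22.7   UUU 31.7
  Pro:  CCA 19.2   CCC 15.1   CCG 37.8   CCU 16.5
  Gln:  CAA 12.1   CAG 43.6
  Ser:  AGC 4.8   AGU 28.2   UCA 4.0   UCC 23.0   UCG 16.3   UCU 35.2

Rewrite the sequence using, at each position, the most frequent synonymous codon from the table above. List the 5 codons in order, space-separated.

Codon 1 (Asp): best is GAU at 41.0.
Codon 2 (Ser): best is UCU at 35.2.
Codon 3 (Phe): best is UUU at 31.7.
Codon 4 (Gln): best is CAG at 43.6.
Codon 5 (Pro): best is CCG at 37.8.

GAU UCU UUU CAG CCG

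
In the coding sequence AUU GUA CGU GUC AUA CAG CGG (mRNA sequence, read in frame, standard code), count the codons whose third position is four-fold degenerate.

Codon 1 AUU (Ile): third position 3-fold.
Codon 2 GUA (Val): third position 4-fold.
Codon 3 CGU (Arg): third position 4-fold.
Codon 4 GUC (Val): third position 4-fold.
Codon 5 AUA (Ile): third position 3-fold.
Codon 6 CAG (Gln): third position 2-fold.
Codon 7 CGG (Arg): third position 4-fold.
Four-fold degenerate third positions: 4.

4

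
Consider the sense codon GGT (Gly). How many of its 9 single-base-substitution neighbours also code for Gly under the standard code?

3

Position 1: none → 0 synonymous.
Position 2: none → 0 synonymous.
Position 3: GGC, GGA, GGG → 3 synonymous.
Total: 0 + 0 + 3 = 3.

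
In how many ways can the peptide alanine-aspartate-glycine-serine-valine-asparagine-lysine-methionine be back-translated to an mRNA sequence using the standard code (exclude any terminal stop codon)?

3072

Ala: 4 codons.
Asp: 2 codons.
Gly: 4 codons.
Ser: 6 codons.
Val: 4 codons.
Asn: 2 codons.
Lys: 2 codons.
Met: 1 codon.
4 × 2 × 4 × 6 × 4 × 2 × 2 × 1 = 3072.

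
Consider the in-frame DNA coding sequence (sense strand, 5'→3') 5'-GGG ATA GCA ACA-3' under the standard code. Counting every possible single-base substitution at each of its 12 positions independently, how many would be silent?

11

Codon 1 (GGG, Gly): 3 synonymous substitutions.
Codon 2 (ATA, Ile): 2 synonymous substitutions.
Codon 3 (GCA, Ala): 3 synonymous substitutions.
Codon 4 (ACA, Thr): 3 synonymous substitutions.
Total: 3 + 2 + 3 + 3 = 11.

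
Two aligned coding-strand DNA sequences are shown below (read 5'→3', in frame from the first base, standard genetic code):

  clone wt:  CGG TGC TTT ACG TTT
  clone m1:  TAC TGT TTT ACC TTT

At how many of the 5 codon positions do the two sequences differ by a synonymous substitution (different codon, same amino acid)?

Codon 1: CGG Arg / TAC Tyr — nonsynonymous.
Codon 2: TGC Cys / TGT Cys — synonymous.
Codon 3: TTT Phe / TTT Phe — identical.
Codon 4: ACG Thr / ACC Thr — synonymous.
Codon 5: TTT Phe / TTT Phe — identical.
Synonymous differences: 2.

2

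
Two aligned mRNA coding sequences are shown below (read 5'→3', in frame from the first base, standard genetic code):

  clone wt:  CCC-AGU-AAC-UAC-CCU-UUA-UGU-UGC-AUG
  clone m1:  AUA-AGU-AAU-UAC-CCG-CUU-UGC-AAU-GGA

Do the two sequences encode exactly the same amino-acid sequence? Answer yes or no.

Codon 1: CCC Pro / AUA Ile — nonsynonymous.
Codon 2: AGU Ser / AGU Ser — identical.
Codon 3: AAC Asn / AAU Asn — synonymous.
Codon 4: UAC Tyr / UAC Tyr — identical.
Codon 5: CCU Pro / CCG Pro — synonymous.
Codon 6: UUA Leu / CUU Leu — synonymous.
Codon 7: UGU Cys / UGC Cys — synonymous.
Codon 8: UGC Cys / AAU Asn — nonsynonymous.
Codon 9: AUG Met / GGA Gly — nonsynonymous.
Nonsynonymous differences: 3 → different protein.

no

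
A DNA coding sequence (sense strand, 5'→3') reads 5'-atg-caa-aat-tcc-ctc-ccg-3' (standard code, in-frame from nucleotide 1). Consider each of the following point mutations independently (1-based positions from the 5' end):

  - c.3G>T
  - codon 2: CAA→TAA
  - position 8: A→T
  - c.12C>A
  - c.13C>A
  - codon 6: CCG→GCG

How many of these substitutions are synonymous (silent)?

1

Codon 1: ATG (Met) → ATT (Ile) — missense.
Codon 2: CAA (Gln) → TAA (Stop) — nonsense.
Codon 3: AAT (Asn) → ATT (Ile) — missense.
Codon 4: TCC (Ser) → TCA (Ser) — synonymous.
Codon 5: CTC (Leu) → ATC (Ile) — missense.
Codon 6: CCG (Pro) → GCG (Ala) — missense.
Synonymous: 1 of 6.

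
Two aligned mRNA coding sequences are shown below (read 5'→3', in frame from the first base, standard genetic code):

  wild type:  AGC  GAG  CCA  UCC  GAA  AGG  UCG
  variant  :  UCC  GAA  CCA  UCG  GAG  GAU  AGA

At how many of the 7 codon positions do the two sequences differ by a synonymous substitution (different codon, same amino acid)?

Codon 1: AGC Ser / UCC Ser — synonymous.
Codon 2: GAG Glu / GAA Glu — synonymous.
Codon 3: CCA Pro / CCA Pro — identical.
Codon 4: UCC Ser / UCG Ser — synonymous.
Codon 5: GAA Glu / GAG Glu — synonymous.
Codon 6: AGG Arg / GAU Asp — nonsynonymous.
Codon 7: UCG Ser / AGA Arg — nonsynonymous.
Synonymous differences: 4.

4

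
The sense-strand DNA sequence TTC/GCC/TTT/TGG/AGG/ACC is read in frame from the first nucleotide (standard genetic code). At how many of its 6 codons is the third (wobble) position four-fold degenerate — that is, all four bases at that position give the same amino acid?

2

Codon 1 TTC (Phe): third position 2-fold.
Codon 2 GCC (Ala): third position 4-fold.
Codon 3 TTT (Phe): third position 2-fold.
Codon 4 TGG (Trp): third position 1-fold.
Codon 5 AGG (Arg): third position 2-fold.
Codon 6 ACC (Thr): third position 4-fold.
Four-fold degenerate third positions: 2.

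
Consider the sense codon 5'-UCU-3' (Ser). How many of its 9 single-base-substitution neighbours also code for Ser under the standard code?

Position 1: none → 0 synonymous.
Position 2: none → 0 synonymous.
Position 3: UCC, UCA, UCG → 3 synonymous.
Total: 0 + 0 + 3 = 3.

3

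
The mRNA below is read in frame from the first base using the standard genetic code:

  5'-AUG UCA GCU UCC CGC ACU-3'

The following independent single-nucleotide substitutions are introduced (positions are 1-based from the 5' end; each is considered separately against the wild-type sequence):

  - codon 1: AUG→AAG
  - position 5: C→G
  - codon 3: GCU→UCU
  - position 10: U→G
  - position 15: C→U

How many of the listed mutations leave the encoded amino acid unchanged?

1

Codon 1: AUG (Met) → AAG (Lys) — missense.
Codon 2: UCA (Ser) → UGA (Stop) — nonsense.
Codon 3: GCU (Ala) → UCU (Ser) — missense.
Codon 4: UCC (Ser) → GCC (Ala) — missense.
Codon 5: CGC (Arg) → CGU (Arg) — synonymous.
Synonymous: 1 of 5.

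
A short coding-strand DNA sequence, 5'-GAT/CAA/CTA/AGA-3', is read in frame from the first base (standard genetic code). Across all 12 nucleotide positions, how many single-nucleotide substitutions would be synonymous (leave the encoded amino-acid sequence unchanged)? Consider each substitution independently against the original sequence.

Codon 1 (GAT, Asp): 1 synonymous substitution.
Codon 2 (CAA, Gln): 1 synonymous substitution.
Codon 3 (CTA, Leu): 4 synonymous substitutions.
Codon 4 (AGA, Arg): 2 synonymous substitutions.
Total: 1 + 1 + 4 + 2 = 8.

8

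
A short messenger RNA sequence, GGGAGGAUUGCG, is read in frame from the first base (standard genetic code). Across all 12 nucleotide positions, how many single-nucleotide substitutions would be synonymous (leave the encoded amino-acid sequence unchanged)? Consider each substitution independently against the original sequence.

10

Codon 1 (GGG, Gly): 3 synonymous substitutions.
Codon 2 (AGG, Arg): 2 synonymous substitutions.
Codon 3 (AUU, Ile): 2 synonymous substitutions.
Codon 4 (GCG, Ala): 3 synonymous substitutions.
Total: 3 + 2 + 2 + 3 = 10.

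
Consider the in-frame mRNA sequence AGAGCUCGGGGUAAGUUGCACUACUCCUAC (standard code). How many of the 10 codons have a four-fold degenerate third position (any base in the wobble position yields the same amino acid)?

4

Codon 1 AGA (Arg): third position 2-fold.
Codon 2 GCU (Ala): third position 4-fold.
Codon 3 CGG (Arg): third position 4-fold.
Codon 4 GGU (Gly): third position 4-fold.
Codon 5 AAG (Lys): third position 2-fold.
Codon 6 UUG (Leu): third position 2-fold.
Codon 7 CAC (His): third position 2-fold.
Codon 8 UAC (Tyr): third position 2-fold.
Codon 9 UCC (Ser): third position 4-fold.
Codon 10 UAC (Tyr): third position 2-fold.
Four-fold degenerate third positions: 4.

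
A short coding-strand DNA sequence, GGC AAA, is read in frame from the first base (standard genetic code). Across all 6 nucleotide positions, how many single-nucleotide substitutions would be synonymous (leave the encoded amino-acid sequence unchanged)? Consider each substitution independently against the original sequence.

Codon 1 (GGC, Gly): 3 synonymous substitutions.
Codon 2 (AAA, Lys): 1 synonymous substitution.
Total: 3 + 1 = 4.

4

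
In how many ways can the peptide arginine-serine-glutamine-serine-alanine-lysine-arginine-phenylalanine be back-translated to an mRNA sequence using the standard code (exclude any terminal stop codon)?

41472

Arg: 6 codons.
Ser: 6 codons.
Gln: 2 codons.
Ser: 6 codons.
Ala: 4 codons.
Lys: 2 codons.
Arg: 6 codons.
Phe: 2 codons.
6 × 6 × 2 × 6 × 4 × 2 × 6 × 2 = 41472.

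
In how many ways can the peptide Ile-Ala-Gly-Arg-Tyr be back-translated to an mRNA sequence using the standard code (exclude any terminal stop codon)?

576

Ile: 3 codons.
Ala: 4 codons.
Gly: 4 codons.
Arg: 6 codons.
Tyr: 2 codons.
3 × 4 × 4 × 6 × 2 = 576.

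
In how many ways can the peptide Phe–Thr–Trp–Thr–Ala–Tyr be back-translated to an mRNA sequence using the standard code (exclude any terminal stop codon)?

256

Phe: 2 codons.
Thr: 4 codons.
Trp: 1 codon.
Thr: 4 codons.
Ala: 4 codons.
Tyr: 2 codons.
2 × 4 × 1 × 4 × 4 × 2 = 256.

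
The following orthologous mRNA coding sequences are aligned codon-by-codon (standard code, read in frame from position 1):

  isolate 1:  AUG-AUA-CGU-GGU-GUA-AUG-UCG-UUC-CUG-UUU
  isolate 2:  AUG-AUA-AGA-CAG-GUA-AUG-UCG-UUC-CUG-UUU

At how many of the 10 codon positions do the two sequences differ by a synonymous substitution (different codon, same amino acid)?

1

Codon 1: AUG Met / AUG Met — identical.
Codon 2: AUA Ile / AUA Ile — identical.
Codon 3: CGU Arg / AGA Arg — synonymous.
Codon 4: GGU Gly / CAG Gln — nonsynonymous.
Codon 5: GUA Val / GUA Val — identical.
Codon 6: AUG Met / AUG Met — identical.
Codon 7: UCG Ser / UCG Ser — identical.
Codon 8: UUC Phe / UUC Phe — identical.
Codon 9: CUG Leu / CUG Leu — identical.
Codon 10: UUU Phe / UUU Phe — identical.
Synonymous differences: 1.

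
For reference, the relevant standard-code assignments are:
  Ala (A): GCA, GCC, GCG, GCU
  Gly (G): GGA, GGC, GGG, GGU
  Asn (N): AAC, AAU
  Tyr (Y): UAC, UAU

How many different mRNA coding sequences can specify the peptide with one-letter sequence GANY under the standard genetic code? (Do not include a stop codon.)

64

Gly: 4 codons.
Ala: 4 codons.
Asn: 2 codons.
Tyr: 2 codons.
4 × 4 × 2 × 2 = 64.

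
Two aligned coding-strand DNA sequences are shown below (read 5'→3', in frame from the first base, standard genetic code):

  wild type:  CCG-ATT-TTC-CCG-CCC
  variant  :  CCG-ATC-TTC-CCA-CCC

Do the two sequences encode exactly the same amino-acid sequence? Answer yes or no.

Codon 1: CCG Pro / CCG Pro — identical.
Codon 2: ATT Ile / ATC Ile — synonymous.
Codon 3: TTC Phe / TTC Phe — identical.
Codon 4: CCG Pro / CCA Pro — synonymous.
Codon 5: CCC Pro / CCC Pro — identical.
Nonsynonymous differences: 0 → same protein.

yes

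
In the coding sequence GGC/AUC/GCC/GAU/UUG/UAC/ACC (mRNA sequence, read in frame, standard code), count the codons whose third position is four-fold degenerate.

Codon 1 GGC (Gly): third position 4-fold.
Codon 2 AUC (Ile): third position 3-fold.
Codon 3 GCC (Ala): third position 4-fold.
Codon 4 GAU (Asp): third position 2-fold.
Codon 5 UUG (Leu): third position 2-fold.
Codon 6 UAC (Tyr): third position 2-fold.
Codon 7 ACC (Thr): third position 4-fold.
Four-fold degenerate third positions: 3.

3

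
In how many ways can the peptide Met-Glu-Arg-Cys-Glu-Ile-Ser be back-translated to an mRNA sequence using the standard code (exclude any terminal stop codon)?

Met: 1 codon.
Glu: 2 codons.
Arg: 6 codons.
Cys: 2 codons.
Glu: 2 codons.
Ile: 3 codons.
Ser: 6 codons.
1 × 2 × 6 × 2 × 2 × 3 × 6 = 864.

864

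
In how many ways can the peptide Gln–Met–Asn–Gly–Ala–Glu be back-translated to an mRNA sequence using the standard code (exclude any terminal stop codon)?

Gln: 2 codons.
Met: 1 codon.
Asn: 2 codons.
Gly: 4 codons.
Ala: 4 codons.
Glu: 2 codons.
2 × 1 × 2 × 4 × 4 × 2 = 128.

128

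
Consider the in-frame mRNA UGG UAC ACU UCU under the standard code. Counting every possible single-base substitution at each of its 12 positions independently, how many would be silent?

Codon 1 (UGG, Trp): 0 synonymous substitutions.
Codon 2 (UAC, Tyr): 1 synonymous substitution.
Codon 3 (ACU, Thr): 3 synonymous substitutions.
Codon 4 (UCU, Ser): 3 synonymous substitutions.
Total: 0 + 1 + 3 + 3 = 7.

7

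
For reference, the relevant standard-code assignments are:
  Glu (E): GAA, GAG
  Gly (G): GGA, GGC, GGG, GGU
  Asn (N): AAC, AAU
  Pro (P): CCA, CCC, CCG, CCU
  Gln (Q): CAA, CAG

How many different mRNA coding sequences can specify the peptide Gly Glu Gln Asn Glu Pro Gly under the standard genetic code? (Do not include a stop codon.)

1024

Gly: 4 codons.
Glu: 2 codons.
Gln: 2 codons.
Asn: 2 codons.
Glu: 2 codons.
Pro: 4 codons.
Gly: 4 codons.
4 × 2 × 2 × 2 × 2 × 4 × 4 = 1024.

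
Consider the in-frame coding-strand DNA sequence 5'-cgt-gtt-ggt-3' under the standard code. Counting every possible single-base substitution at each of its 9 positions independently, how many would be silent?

9

Codon 1 (CGT, Arg): 3 synonymous substitutions.
Codon 2 (GTT, Val): 3 synonymous substitutions.
Codon 3 (GGT, Gly): 3 synonymous substitutions.
Total: 3 + 3 + 3 = 9.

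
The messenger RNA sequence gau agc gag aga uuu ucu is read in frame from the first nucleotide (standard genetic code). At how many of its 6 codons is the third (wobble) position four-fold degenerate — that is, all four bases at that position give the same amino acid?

Codon 1 GAU (Asp): third position 2-fold.
Codon 2 AGC (Ser): third position 2-fold.
Codon 3 GAG (Glu): third position 2-fold.
Codon 4 AGA (Arg): third position 2-fold.
Codon 5 UUU (Phe): third position 2-fold.
Codon 6 UCU (Ser): third position 4-fold.
Four-fold degenerate third positions: 1.

1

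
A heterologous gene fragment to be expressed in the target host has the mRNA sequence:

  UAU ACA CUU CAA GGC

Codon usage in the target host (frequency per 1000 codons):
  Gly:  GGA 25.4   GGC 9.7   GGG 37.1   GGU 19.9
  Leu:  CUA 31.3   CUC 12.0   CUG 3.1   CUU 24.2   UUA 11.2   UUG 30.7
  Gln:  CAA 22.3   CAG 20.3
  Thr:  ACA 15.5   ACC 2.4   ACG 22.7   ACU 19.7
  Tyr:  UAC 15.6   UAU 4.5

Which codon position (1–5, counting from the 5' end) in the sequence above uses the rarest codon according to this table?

1

Codon 1 UAU (Tyr): 4.5 per 1000.
Codon 2 ACA (Thr): 15.5 per 1000.
Codon 3 CUU (Leu): 24.2 per 1000.
Codon 4 CAA (Gln): 22.3 per 1000.
Codon 5 GGC (Gly): 9.7 per 1000.
Lowest frequency is 4.5 at codon 1.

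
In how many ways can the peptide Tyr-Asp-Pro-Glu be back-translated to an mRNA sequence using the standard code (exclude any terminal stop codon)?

32

Tyr: 2 codons.
Asp: 2 codons.
Pro: 4 codons.
Glu: 2 codons.
2 × 2 × 4 × 2 = 32.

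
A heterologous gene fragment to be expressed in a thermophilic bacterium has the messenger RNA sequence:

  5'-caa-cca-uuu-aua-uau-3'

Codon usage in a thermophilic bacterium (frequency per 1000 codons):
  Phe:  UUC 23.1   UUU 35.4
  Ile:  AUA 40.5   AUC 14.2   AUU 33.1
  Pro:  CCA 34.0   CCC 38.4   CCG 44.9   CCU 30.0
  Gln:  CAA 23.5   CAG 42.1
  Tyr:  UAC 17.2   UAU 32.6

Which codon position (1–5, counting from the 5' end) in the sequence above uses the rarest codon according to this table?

Codon 1 CAA (Gln): 23.5 per 1000.
Codon 2 CCA (Pro): 34.0 per 1000.
Codon 3 UUU (Phe): 35.4 per 1000.
Codon 4 AUA (Ile): 40.5 per 1000.
Codon 5 UAU (Tyr): 32.6 per 1000.
Lowest frequency is 23.5 at codon 1.

1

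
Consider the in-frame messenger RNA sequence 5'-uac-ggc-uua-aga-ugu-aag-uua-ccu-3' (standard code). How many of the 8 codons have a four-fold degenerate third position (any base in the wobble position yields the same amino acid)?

Codon 1 UAC (Tyr): third position 2-fold.
Codon 2 GGC (Gly): third position 4-fold.
Codon 3 UUA (Leu): third position 2-fold.
Codon 4 AGA (Arg): third position 2-fold.
Codon 5 UGU (Cys): third position 2-fold.
Codon 6 AAG (Lys): third position 2-fold.
Codon 7 UUA (Leu): third position 2-fold.
Codon 8 CCU (Pro): third position 4-fold.
Four-fold degenerate third positions: 2.

2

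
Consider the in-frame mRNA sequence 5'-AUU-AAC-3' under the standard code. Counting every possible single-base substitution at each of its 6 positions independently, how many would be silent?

Codon 1 (AUU, Ile): 2 synonymous substitutions.
Codon 2 (AAC, Asn): 1 synonymous substitution.
Total: 2 + 1 = 3.

3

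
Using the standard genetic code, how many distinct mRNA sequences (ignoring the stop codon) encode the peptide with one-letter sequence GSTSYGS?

Gly: 4 codons.
Ser: 6 codons.
Thr: 4 codons.
Ser: 6 codons.
Tyr: 2 codons.
Gly: 4 codons.
Ser: 6 codons.
4 × 6 × 4 × 6 × 2 × 4 × 6 = 27648.

27648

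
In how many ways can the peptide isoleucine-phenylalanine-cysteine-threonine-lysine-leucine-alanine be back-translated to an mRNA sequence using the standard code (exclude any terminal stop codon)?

2304

Ile: 3 codons.
Phe: 2 codons.
Cys: 2 codons.
Thr: 4 codons.
Lys: 2 codons.
Leu: 6 codons.
Ala: 4 codons.
3 × 2 × 2 × 4 × 2 × 6 × 4 = 2304.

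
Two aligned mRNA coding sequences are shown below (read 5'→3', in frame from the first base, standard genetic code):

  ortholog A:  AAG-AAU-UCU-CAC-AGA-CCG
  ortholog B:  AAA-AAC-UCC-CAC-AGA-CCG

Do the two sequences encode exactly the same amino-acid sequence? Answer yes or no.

Codon 1: AAG Lys / AAA Lys — synonymous.
Codon 2: AAU Asn / AAC Asn — synonymous.
Codon 3: UCU Ser / UCC Ser — synonymous.
Codon 4: CAC His / CAC His — identical.
Codon 5: AGA Arg / AGA Arg — identical.
Codon 6: CCG Pro / CCG Pro — identical.
Nonsynonymous differences: 0 → same protein.

yes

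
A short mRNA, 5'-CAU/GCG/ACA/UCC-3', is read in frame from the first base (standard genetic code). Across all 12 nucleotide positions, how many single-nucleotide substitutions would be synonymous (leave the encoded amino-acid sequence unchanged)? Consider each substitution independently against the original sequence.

Codon 1 (CAU, His): 1 synonymous substitution.
Codon 2 (GCG, Ala): 3 synonymous substitutions.
Codon 3 (ACA, Thr): 3 synonymous substitutions.
Codon 4 (UCC, Ser): 3 synonymous substitutions.
Total: 1 + 3 + 3 + 3 = 10.

10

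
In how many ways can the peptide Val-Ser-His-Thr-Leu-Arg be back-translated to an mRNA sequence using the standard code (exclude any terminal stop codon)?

Val: 4 codons.
Ser: 6 codons.
His: 2 codons.
Thr: 4 codons.
Leu: 6 codons.
Arg: 6 codons.
4 × 6 × 2 × 4 × 6 × 6 = 6912.

6912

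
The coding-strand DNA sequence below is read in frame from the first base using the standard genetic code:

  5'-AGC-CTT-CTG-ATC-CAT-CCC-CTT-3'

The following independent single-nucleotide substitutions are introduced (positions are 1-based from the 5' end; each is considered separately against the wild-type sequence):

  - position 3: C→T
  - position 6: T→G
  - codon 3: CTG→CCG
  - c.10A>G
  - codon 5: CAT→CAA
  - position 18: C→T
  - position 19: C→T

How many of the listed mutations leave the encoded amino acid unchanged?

Codon 1: AGC (Ser) → AGT (Ser) — synonymous.
Codon 2: CTT (Leu) → CTG (Leu) — synonymous.
Codon 3: CTG (Leu) → CCG (Pro) — missense.
Codon 4: ATC (Ile) → GTC (Val) — missense.
Codon 5: CAT (His) → CAA (Gln) — missense.
Codon 6: CCC (Pro) → CCT (Pro) — synonymous.
Codon 7: CTT (Leu) → TTT (Phe) — missense.
Synonymous: 3 of 7.

3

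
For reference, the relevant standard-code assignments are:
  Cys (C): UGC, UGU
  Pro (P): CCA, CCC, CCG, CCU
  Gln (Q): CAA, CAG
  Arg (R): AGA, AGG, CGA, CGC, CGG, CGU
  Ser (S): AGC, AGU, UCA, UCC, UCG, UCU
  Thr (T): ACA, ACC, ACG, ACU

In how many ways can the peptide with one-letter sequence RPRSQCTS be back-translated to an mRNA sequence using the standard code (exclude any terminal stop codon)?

82944

Arg: 6 codons.
Pro: 4 codons.
Arg: 6 codons.
Ser: 6 codons.
Gln: 2 codons.
Cys: 2 codons.
Thr: 4 codons.
Ser: 6 codons.
6 × 4 × 6 × 6 × 2 × 2 × 4 × 6 = 82944.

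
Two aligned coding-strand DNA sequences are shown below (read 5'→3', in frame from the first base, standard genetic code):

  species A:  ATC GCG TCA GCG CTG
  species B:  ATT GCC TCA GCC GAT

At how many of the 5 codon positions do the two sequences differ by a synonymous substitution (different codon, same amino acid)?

3

Codon 1: ATC Ile / ATT Ile — synonymous.
Codon 2: GCG Ala / GCC Ala — synonymous.
Codon 3: TCA Ser / TCA Ser — identical.
Codon 4: GCG Ala / GCC Ala — synonymous.
Codon 5: CTG Leu / GAT Asp — nonsynonymous.
Synonymous differences: 3.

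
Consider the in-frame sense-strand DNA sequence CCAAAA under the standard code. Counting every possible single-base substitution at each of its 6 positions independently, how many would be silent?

Codon 1 (CCA, Pro): 3 synonymous substitutions.
Codon 2 (AAA, Lys): 1 synonymous substitution.
Total: 3 + 1 = 4.

4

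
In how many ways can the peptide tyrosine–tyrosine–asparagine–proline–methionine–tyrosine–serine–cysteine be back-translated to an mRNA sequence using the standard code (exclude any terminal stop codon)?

768

Tyr: 2 codons.
Tyr: 2 codons.
Asn: 2 codons.
Pro: 4 codons.
Met: 1 codon.
Tyr: 2 codons.
Ser: 6 codons.
Cys: 2 codons.
2 × 2 × 2 × 4 × 1 × 2 × 6 × 2 = 768.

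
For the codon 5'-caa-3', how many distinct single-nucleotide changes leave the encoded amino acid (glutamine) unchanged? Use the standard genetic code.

1

Position 1: none → 0 synonymous.
Position 2: none → 0 synonymous.
Position 3: CAG → 1 synonymous.
Total: 0 + 0 + 1 = 1.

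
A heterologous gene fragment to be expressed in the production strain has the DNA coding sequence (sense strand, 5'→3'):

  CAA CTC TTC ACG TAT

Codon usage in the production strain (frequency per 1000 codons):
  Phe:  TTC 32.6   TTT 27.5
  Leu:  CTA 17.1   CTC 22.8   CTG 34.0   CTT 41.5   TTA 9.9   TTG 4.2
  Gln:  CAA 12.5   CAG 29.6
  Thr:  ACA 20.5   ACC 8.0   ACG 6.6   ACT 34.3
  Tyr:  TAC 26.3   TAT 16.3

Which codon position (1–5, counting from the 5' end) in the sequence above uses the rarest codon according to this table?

4

Codon 1 CAA (Gln): 12.5 per 1000.
Codon 2 CTC (Leu): 22.8 per 1000.
Codon 3 TTC (Phe): 32.6 per 1000.
Codon 4 ACG (Thr): 6.6 per 1000.
Codon 5 TAT (Tyr): 16.3 per 1000.
Lowest frequency is 6.6 at codon 4.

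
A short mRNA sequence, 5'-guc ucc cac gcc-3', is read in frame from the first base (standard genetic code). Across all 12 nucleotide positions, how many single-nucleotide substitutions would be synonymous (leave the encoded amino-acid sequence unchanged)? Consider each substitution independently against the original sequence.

10

Codon 1 (GUC, Val): 3 synonymous substitutions.
Codon 2 (UCC, Ser): 3 synonymous substitutions.
Codon 3 (CAC, His): 1 synonymous substitution.
Codon 4 (GCC, Ala): 3 synonymous substitutions.
Total: 3 + 3 + 1 + 3 = 10.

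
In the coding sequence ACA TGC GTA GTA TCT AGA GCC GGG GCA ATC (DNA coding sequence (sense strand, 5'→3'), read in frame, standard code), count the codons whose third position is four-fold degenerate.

Codon 1 ACA (Thr): third position 4-fold.
Codon 2 TGC (Cys): third position 2-fold.
Codon 3 GTA (Val): third position 4-fold.
Codon 4 GTA (Val): third position 4-fold.
Codon 5 TCT (Ser): third position 4-fold.
Codon 6 AGA (Arg): third position 2-fold.
Codon 7 GCC (Ala): third position 4-fold.
Codon 8 GGG (Gly): third position 4-fold.
Codon 9 GCA (Ala): third position 4-fold.
Codon 10 ATC (Ile): third position 3-fold.
Four-fold degenerate third positions: 7.

7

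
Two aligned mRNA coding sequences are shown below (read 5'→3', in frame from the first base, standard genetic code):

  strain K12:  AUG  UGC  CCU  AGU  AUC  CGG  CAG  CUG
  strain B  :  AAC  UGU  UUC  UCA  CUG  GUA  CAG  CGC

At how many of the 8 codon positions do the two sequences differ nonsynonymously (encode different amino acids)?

Codon 1: AUG Met / AAC Asn — nonsynonymous.
Codon 2: UGC Cys / UGU Cys — synonymous.
Codon 3: CCU Pro / UUC Phe — nonsynonymous.
Codon 4: AGU Ser / UCA Ser — synonymous.
Codon 5: AUC Ile / CUG Leu — nonsynonymous.
Codon 6: CGG Arg / GUA Val — nonsynonymous.
Codon 7: CAG Gln / CAG Gln — identical.
Codon 8: CUG Leu / CGC Arg — nonsynonymous.
Nonsynonymous differences: 5.

5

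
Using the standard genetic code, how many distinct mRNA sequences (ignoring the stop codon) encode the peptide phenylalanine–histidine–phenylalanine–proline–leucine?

Phe: 2 codons.
His: 2 codons.
Phe: 2 codons.
Pro: 4 codons.
Leu: 6 codons.
2 × 2 × 2 × 4 × 6 = 192.

192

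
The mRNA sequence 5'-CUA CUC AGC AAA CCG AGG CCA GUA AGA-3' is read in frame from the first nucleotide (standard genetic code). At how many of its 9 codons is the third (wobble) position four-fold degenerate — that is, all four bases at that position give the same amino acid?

5

Codon 1 CUA (Leu): third position 4-fold.
Codon 2 CUC (Leu): third position 4-fold.
Codon 3 AGC (Ser): third position 2-fold.
Codon 4 AAA (Lys): third position 2-fold.
Codon 5 CCG (Pro): third position 4-fold.
Codon 6 AGG (Arg): third position 2-fold.
Codon 7 CCA (Pro): third position 4-fold.
Codon 8 GUA (Val): third position 4-fold.
Codon 9 AGA (Arg): third position 2-fold.
Four-fold degenerate third positions: 5.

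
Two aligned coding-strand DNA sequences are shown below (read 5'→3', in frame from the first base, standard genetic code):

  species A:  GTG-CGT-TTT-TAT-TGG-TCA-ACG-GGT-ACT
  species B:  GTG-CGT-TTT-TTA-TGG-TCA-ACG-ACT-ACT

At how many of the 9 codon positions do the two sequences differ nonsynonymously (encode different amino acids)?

Codon 1: GTG Val / GTG Val — identical.
Codon 2: CGT Arg / CGT Arg — identical.
Codon 3: TTT Phe / TTT Phe — identical.
Codon 4: TAT Tyr / TTA Leu — nonsynonymous.
Codon 5: TGG Trp / TGG Trp — identical.
Codon 6: TCA Ser / TCA Ser — identical.
Codon 7: ACG Thr / ACG Thr — identical.
Codon 8: GGT Gly / ACT Thr — nonsynonymous.
Codon 9: ACT Thr / ACT Thr — identical.
Nonsynonymous differences: 2.

2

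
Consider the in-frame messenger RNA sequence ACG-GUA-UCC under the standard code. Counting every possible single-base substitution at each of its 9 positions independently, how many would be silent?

Codon 1 (ACG, Thr): 3 synonymous substitutions.
Codon 2 (GUA, Val): 3 synonymous substitutions.
Codon 3 (UCC, Ser): 3 synonymous substitutions.
Total: 3 + 3 + 3 = 9.

9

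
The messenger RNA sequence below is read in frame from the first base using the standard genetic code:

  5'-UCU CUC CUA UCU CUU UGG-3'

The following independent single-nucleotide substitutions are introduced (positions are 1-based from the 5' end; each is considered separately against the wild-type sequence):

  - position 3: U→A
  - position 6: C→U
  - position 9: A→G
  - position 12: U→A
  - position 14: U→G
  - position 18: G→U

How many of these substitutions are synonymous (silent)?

4

Codon 1: UCU (Ser) → UCA (Ser) — synonymous.
Codon 2: CUC (Leu) → CUU (Leu) — synonymous.
Codon 3: CUA (Leu) → CUG (Leu) — synonymous.
Codon 4: UCU (Ser) → UCA (Ser) — synonymous.
Codon 5: CUU (Leu) → CGU (Arg) — missense.
Codon 6: UGG (Trp) → UGU (Cys) — missense.
Synonymous: 4 of 6.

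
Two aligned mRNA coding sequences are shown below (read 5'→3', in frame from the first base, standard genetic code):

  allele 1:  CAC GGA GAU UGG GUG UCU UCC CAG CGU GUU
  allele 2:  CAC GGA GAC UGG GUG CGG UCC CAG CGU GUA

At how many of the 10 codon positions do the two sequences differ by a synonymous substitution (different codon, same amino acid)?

Codon 1: CAC His / CAC His — identical.
Codon 2: GGA Gly / GGA Gly — identical.
Codon 3: GAU Asp / GAC Asp — synonymous.
Codon 4: UGG Trp / UGG Trp — identical.
Codon 5: GUG Val / GUG Val — identical.
Codon 6: UCU Ser / CGG Arg — nonsynonymous.
Codon 7: UCC Ser / UCC Ser — identical.
Codon 8: CAG Gln / CAG Gln — identical.
Codon 9: CGU Arg / CGU Arg — identical.
Codon 10: GUU Val / GUA Val — synonymous.
Synonymous differences: 2.

2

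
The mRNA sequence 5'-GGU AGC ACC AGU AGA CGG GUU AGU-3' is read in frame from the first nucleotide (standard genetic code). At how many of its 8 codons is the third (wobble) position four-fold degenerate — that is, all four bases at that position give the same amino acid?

Codon 1 GGU (Gly): third position 4-fold.
Codon 2 AGC (Ser): third position 2-fold.
Codon 3 ACC (Thr): third position 4-fold.
Codon 4 AGU (Ser): third position 2-fold.
Codon 5 AGA (Arg): third position 2-fold.
Codon 6 CGG (Arg): third position 4-fold.
Codon 7 GUU (Val): third position 4-fold.
Codon 8 AGU (Ser): third position 2-fold.
Four-fold degenerate third positions: 4.

4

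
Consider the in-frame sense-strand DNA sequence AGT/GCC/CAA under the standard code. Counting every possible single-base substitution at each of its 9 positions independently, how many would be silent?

Codon 1 (AGT, Ser): 1 synonymous substitution.
Codon 2 (GCC, Ala): 3 synonymous substitutions.
Codon 3 (CAA, Gln): 1 synonymous substitution.
Total: 1 + 3 + 1 = 5.

5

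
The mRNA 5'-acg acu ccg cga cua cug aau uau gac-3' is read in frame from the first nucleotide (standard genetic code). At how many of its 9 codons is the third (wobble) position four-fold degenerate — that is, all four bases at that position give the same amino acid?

Codon 1 ACG (Thr): third position 4-fold.
Codon 2 ACU (Thr): third position 4-fold.
Codon 3 CCG (Pro): third position 4-fold.
Codon 4 CGA (Arg): third position 4-fold.
Codon 5 CUA (Leu): third position 4-fold.
Codon 6 CUG (Leu): third position 4-fold.
Codon 7 AAU (Asn): third position 2-fold.
Codon 8 UAU (Tyr): third position 2-fold.
Codon 9 GAC (Asp): third position 2-fold.
Four-fold degenerate third positions: 6.

6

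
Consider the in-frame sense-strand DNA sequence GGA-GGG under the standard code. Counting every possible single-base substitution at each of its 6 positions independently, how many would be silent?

6

Codon 1 (GGA, Gly): 3 synonymous substitutions.
Codon 2 (GGG, Gly): 3 synonymous substitutions.
Total: 3 + 3 = 6.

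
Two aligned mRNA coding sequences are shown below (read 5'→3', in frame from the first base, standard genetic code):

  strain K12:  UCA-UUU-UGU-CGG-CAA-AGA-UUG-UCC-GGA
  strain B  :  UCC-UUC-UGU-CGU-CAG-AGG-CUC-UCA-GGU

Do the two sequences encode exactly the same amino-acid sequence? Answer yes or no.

yes

Codon 1: UCA Ser / UCC Ser — synonymous.
Codon 2: UUU Phe / UUC Phe — synonymous.
Codon 3: UGU Cys / UGU Cys — identical.
Codon 4: CGG Arg / CGU Arg — synonymous.
Codon 5: CAA Gln / CAG Gln — synonymous.
Codon 6: AGA Arg / AGG Arg — synonymous.
Codon 7: UUG Leu / CUC Leu — synonymous.
Codon 8: UCC Ser / UCA Ser — synonymous.
Codon 9: GGA Gly / GGU Gly — synonymous.
Nonsynonymous differences: 0 → same protein.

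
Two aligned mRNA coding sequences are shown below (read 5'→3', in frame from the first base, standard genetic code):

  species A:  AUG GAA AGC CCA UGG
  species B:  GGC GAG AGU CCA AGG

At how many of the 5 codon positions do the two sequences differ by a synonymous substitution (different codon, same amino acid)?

2

Codon 1: AUG Met / GGC Gly — nonsynonymous.
Codon 2: GAA Glu / GAG Glu — synonymous.
Codon 3: AGC Ser / AGU Ser — synonymous.
Codon 4: CCA Pro / CCA Pro — identical.
Codon 5: UGG Trp / AGG Arg — nonsynonymous.
Synonymous differences: 2.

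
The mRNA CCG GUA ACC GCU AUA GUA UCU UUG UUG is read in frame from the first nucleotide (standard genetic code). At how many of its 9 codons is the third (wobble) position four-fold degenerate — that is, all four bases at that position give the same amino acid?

Codon 1 CCG (Pro): third position 4-fold.
Codon 2 GUA (Val): third position 4-fold.
Codon 3 ACC (Thr): third position 4-fold.
Codon 4 GCU (Ala): third position 4-fold.
Codon 5 AUA (Ile): third position 3-fold.
Codon 6 GUA (Val): third position 4-fold.
Codon 7 UCU (Ser): third position 4-fold.
Codon 8 UUG (Leu): third position 2-fold.
Codon 9 UUG (Leu): third position 2-fold.
Four-fold degenerate third positions: 6.

6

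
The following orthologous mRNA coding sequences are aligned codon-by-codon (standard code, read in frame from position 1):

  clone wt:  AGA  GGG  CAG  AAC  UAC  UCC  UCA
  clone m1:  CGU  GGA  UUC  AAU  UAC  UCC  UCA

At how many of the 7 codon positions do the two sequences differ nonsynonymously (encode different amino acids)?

Codon 1: AGA Arg / CGU Arg — synonymous.
Codon 2: GGG Gly / GGA Gly — synonymous.
Codon 3: CAG Gln / UUC Phe — nonsynonymous.
Codon 4: AAC Asn / AAU Asn — synonymous.
Codon 5: UAC Tyr / UAC Tyr — identical.
Codon 6: UCC Ser / UCC Ser — identical.
Codon 7: UCA Ser / UCA Ser — identical.
Nonsynonymous differences: 1.

1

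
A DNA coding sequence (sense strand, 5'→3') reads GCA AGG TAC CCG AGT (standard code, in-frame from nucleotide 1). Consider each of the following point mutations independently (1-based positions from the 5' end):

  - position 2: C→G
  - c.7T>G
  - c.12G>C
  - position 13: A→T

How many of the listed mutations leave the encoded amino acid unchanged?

1

Codon 1: GCA (Ala) → GGA (Gly) — missense.
Codon 3: TAC (Tyr) → GAC (Asp) — missense.
Codon 4: CCG (Pro) → CCC (Pro) — synonymous.
Codon 5: AGT (Ser) → TGT (Cys) — missense.
Synonymous: 1 of 4.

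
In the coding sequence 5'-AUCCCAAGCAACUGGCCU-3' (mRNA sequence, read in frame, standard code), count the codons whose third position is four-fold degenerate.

2

Codon 1 AUC (Ile): third position 3-fold.
Codon 2 CCA (Pro): third position 4-fold.
Codon 3 AGC (Ser): third position 2-fold.
Codon 4 AAC (Asn): third position 2-fold.
Codon 5 UGG (Trp): third position 1-fold.
Codon 6 CCU (Pro): third position 4-fold.
Four-fold degenerate third positions: 2.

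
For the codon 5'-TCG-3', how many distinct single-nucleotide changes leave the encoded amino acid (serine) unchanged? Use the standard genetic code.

3

Position 1: none → 0 synonymous.
Position 2: none → 0 synonymous.
Position 3: TCT, TCC, TCA → 3 synonymous.
Total: 0 + 0 + 3 = 3.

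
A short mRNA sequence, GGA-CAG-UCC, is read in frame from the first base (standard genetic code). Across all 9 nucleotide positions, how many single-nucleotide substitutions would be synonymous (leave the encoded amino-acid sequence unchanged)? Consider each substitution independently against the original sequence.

7

Codon 1 (GGA, Gly): 3 synonymous substitutions.
Codon 2 (CAG, Gln): 1 synonymous substitution.
Codon 3 (UCC, Ser): 3 synonymous substitutions.
Total: 3 + 1 + 3 = 7.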